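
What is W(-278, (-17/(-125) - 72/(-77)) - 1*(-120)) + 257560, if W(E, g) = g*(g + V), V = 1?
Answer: 25229680539606/92640625 ≈ 2.7234e+5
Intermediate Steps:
W(E, g) = g*(1 + g) (W(E, g) = g*(g + 1) = g*(1 + g))
W(-278, (-17/(-125) - 72/(-77)) - 1*(-120)) + 257560 = ((-17/(-125) - 72/(-77)) - 1*(-120))*(1 + ((-17/(-125) - 72/(-77)) - 1*(-120))) + 257560 = ((-17*(-1/125) - 72*(-1/77)) + 120)*(1 + ((-17*(-1/125) - 72*(-1/77)) + 120)) + 257560 = ((17/125 + 72/77) + 120)*(1 + ((17/125 + 72/77) + 120)) + 257560 = (10309/9625 + 120)*(1 + (10309/9625 + 120)) + 257560 = 1165309*(1 + 1165309/9625)/9625 + 257560 = (1165309/9625)*(1174934/9625) + 257560 = 1369161164606/92640625 + 257560 = 25229680539606/92640625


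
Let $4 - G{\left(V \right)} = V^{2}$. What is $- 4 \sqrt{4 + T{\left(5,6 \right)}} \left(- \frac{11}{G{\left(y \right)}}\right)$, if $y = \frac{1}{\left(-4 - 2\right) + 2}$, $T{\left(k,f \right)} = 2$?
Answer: $\frac{704 \sqrt{6}}{63} \approx 27.372$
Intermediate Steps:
$y = - \frac{1}{4}$ ($y = \frac{1}{-6 + 2} = \frac{1}{-4} = - \frac{1}{4} \approx -0.25$)
$G{\left(V \right)} = 4 - V^{2}$
$- 4 \sqrt{4 + T{\left(5,6 \right)}} \left(- \frac{11}{G{\left(y \right)}}\right) = - 4 \sqrt{4 + 2} \left(- \frac{11}{4 - \left(- \frac{1}{4}\right)^{2}}\right) = - 4 \sqrt{6} \left(- \frac{11}{4 - \frac{1}{16}}\right) = - 4 \sqrt{6} \left(- \frac{11}{\frac{63}{16}}\right) = - 4 \sqrt{6} \left(\left(-11\right) \frac{16}{63}\right) = - 4 \sqrt{6} \left(- \frac{176}{63}\right) = \frac{704 \sqrt{6}}{63}$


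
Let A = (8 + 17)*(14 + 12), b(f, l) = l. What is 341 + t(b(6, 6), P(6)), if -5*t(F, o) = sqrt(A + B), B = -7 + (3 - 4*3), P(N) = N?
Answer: 341 - sqrt(634)/5 ≈ 335.96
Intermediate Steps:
A = 650 (A = 25*26 = 650)
B = -16 (B = -7 + (3 - 12) = -7 - 9 = -16)
t(F, o) = -sqrt(634)/5 (t(F, o) = -sqrt(650 - 16)/5 = -sqrt(634)/5)
341 + t(b(6, 6), P(6)) = 341 - sqrt(634)/5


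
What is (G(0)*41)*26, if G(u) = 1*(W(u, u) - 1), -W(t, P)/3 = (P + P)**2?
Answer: -1066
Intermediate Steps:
W(t, P) = -12*P**2 (W(t, P) = -3*(P + P)**2 = -3*4*P**2 = -12*P**2)
G(u) = -1 - 12*u**2 (G(u) = 1*(-12*u**2 - 1) = 1*(-1 - 12*u**2) = -1 - 12*u**2)
(G(0)*41)*26 = ((-1 - 12*0**2)*41)*26 = ((-1 - 12*0)*41)*26 = ((-1 + 0)*41)*26 = -1*41*26 = -41*26 = -1066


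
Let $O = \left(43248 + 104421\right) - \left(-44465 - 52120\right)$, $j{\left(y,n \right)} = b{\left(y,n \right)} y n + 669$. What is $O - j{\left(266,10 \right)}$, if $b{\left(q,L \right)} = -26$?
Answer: $312745$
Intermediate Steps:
$j{\left(y,n \right)} = 669 - 26 n y$ ($j{\left(y,n \right)} = - 26 y n + 669 = - 26 n y + 669 = 669 - 26 n y$)
$O = 244254$ ($O = 147669 - -96585 = 147669 + 96585 = 244254$)
$O - j{\left(266,10 \right)} = 244254 - \left(669 - 260 \cdot 266\right) = 244254 - \left(669 - 69160\right) = 244254 - -68491 = 244254 + 68491 = 312745$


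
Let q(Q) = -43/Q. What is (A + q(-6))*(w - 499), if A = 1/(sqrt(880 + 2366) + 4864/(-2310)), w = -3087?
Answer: -166715889007877/6486495789 - 2391906825*sqrt(3246)/2162165263 ≈ -25765.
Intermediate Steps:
A = 1/(-2432/1155 + sqrt(3246)) (A = 1/(sqrt(3246) + 4864*(-1/2310)) = 1/(sqrt(3246) - 2432/1155) = 1/(-2432/1155 + sqrt(3246)) ≈ 0.018226)
(A + q(-6))*(w - 499) = ((1404480/2162165263 + 1334025*sqrt(3246)/4324330526) - 43/(-6))*(-3087 - 499) = ((1404480/2162165263 + 1334025*sqrt(3246)/4324330526) - 43*(-1/6))*(-3586) = ((1404480/2162165263 + 1334025*sqrt(3246)/4324330526) + 43/6)*(-3586) = (92981533189/12972991578 + 1334025*sqrt(3246)/4324330526)*(-3586) = -166715889007877/6486495789 - 2391906825*sqrt(3246)/2162165263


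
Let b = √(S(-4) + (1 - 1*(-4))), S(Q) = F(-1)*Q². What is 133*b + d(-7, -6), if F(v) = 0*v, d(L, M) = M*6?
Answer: -36 + 133*√5 ≈ 261.40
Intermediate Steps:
d(L, M) = 6*M
F(v) = 0
S(Q) = 0 (S(Q) = 0*Q² = 0)
b = √5 (b = √(0 + (1 - 1*(-4))) = √(0 + (1 + 4)) = √(0 + 5) = √5 ≈ 2.2361)
133*b + d(-7, -6) = 133*√5 + 6*(-6) = 133*√5 - 36 = -36 + 133*√5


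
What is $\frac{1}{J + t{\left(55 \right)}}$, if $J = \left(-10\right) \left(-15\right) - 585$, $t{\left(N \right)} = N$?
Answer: $- \frac{1}{380} \approx -0.0026316$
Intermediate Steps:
$J = -435$ ($J = 150 - 585 = -435$)
$\frac{1}{J + t{\left(55 \right)}} = \frac{1}{-435 + 55} = \frac{1}{-380} = - \frac{1}{380}$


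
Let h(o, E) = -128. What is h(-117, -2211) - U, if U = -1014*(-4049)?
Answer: -4105814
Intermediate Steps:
U = 4105686
h(-117, -2211) - U = -128 - 1*4105686 = -128 - 4105686 = -4105814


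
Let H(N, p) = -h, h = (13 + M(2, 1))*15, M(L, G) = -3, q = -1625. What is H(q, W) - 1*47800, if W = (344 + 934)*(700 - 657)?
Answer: -47950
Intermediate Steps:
W = 54954 (W = 1278*43 = 54954)
h = 150 (h = (13 - 3)*15 = 10*15 = 150)
H(N, p) = -150 (H(N, p) = -1*150 = -150)
H(q, W) - 1*47800 = -150 - 1*47800 = -150 - 47800 = -47950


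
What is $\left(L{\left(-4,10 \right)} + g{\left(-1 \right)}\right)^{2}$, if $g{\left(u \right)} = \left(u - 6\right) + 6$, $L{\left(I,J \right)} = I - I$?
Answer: $1$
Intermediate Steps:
$L{\left(I,J \right)} = 0$
$g{\left(u \right)} = u$ ($g{\left(u \right)} = \left(-6 + u\right) + 6 = u$)
$\left(L{\left(-4,10 \right)} + g{\left(-1 \right)}\right)^{2} = \left(0 - 1\right)^{2} = \left(-1\right)^{2} = 1$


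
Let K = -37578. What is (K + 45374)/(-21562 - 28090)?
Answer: -1949/12413 ≈ -0.15701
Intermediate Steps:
(K + 45374)/(-21562 - 28090) = (-37578 + 45374)/(-21562 - 28090) = 7796/(-49652) = 7796*(-1/49652) = -1949/12413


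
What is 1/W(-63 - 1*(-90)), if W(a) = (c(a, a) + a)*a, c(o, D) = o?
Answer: 1/1458 ≈ 0.00068587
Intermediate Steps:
W(a) = 2*a² (W(a) = (a + a)*a = (2*a)*a = 2*a²)
1/W(-63 - 1*(-90)) = 1/(2*(-63 - 1*(-90))²) = 1/(2*(-63 + 90)²) = 1/(2*27²) = 1/(2*729) = 1/1458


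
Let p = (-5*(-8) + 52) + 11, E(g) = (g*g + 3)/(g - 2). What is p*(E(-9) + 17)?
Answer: 10609/11 ≈ 964.45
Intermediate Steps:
E(g) = (3 + g**2)/(-2 + g) (E(g) = (g**2 + 3)/(-2 + g) = (3 + g**2)/(-2 + g))
p = 103 (p = (40 + 52) + 11 = 92 + 11 = 103)
p*(E(-9) + 17) = 103*((3 + (-9)**2)/(-2 - 9) + 17) = 103*((3 + 81)/(-11) + 17) = 103*(-1/11*84 + 17) = 103*(-84/11 + 17) = 103*(103/11) = 10609/11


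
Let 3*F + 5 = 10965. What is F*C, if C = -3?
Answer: -10960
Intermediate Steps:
F = 10960/3 (F = -5/3 + (⅓)*10965 = -5/3 + 3655 = 10960/3 ≈ 3653.3)
F*C = (10960/3)*(-3) = -10960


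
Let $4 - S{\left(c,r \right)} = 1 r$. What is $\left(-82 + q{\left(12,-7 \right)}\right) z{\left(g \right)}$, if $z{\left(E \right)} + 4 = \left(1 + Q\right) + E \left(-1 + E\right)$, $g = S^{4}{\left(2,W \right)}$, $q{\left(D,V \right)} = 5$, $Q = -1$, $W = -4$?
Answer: $-1291529932$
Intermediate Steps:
$S{\left(c,r \right)} = 4 - r$ ($S{\left(c,r \right)} = 4 - 1 r = 4 - r$)
$g = 4096$ ($g = \left(4 - -4\right)^{4} = \left(4 + 4\right)^{4} = 8^{4} = 4096$)
$z{\left(E \right)} = -4 + E \left(-1 + E\right)$ ($z{\left(E \right)} = -4 + \left(\left(1 - 1\right) + E \left(-1 + E\right)\right) = -4 + \left(0 + E \left(-1 + E\right)\right) = -4 + E \left(-1 + E\right)$)
$\left(-82 + q{\left(12,-7 \right)}\right) z{\left(g \right)} = \left(-82 + 5\right) \left(-4 + 4096^{2} - 4096\right) = - 77 \left(-4 + 16777216 - 4096\right) = \left(-77\right) 16773116 = -1291529932$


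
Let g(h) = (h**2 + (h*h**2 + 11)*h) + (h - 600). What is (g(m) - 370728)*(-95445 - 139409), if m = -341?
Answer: -3175463710443988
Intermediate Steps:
g(h) = -600 + h + h**2 + h*(11 + h**3) (g(h) = (h**2 + (h**3 + 11)*h) + (-600 + h) = (h**2 + (11 + h**3)*h) + (-600 + h) = (h**2 + h*(11 + h**3)) + (-600 + h) = -600 + h + h**2 + h*(11 + h**3))
(g(m) - 370728)*(-95445 - 139409) = ((-600 + (-341)**2 + (-341)**4 + 12*(-341)) - 370728)*(-95445 - 139409) = ((-600 + 116281 + 13521270961 - 4092) - 370728)*(-234854) = (13521382550 - 370728)*(-234854) = 13521011822*(-234854) = -3175463710443988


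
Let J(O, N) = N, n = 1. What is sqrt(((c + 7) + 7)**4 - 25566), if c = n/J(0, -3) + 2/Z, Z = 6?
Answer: 5*sqrt(514) ≈ 113.36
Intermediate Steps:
c = 0 (c = 1/(-3) + 2/6 = 1*(-1/3) + 2*(1/6) = -1/3 + 1/3 = 0)
sqrt(((c + 7) + 7)**4 - 25566) = sqrt(((0 + 7) + 7)**4 - 25566) = sqrt((7 + 7)**4 - 25566) = sqrt(14**4 - 25566) = sqrt(38416 - 25566) = sqrt(12850) = 5*sqrt(514)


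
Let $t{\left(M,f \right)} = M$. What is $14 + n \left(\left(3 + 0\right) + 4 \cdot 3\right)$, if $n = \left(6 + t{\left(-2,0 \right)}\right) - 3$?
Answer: $29$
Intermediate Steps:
$n = 1$ ($n = \left(6 - 2\right) - 3 = 4 - 3 = 1$)
$14 + n \left(\left(3 + 0\right) + 4 \cdot 3\right) = 14 + 1 \left(\left(3 + 0\right) + 4 \cdot 3\right) = 14 + 1 \left(3 + 12\right) = 14 + 1 \cdot 15 = 14 + 15 = 29$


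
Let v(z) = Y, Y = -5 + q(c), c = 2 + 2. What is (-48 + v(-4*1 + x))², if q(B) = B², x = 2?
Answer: 1369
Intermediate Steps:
c = 4
Y = 11 (Y = -5 + 4² = -5 + 16 = 11)
v(z) = 11
(-48 + v(-4*1 + x))² = (-48 + 11)² = (-37)² = 1369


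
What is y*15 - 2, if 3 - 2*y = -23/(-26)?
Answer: 721/52 ≈ 13.865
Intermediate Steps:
y = 55/52 (y = 3/2 - (-23)/(2*(-26)) = 3/2 - (-23)*(-1)/(2*26) = 3/2 - ½*23/26 = 3/2 - 23/52 = 55/52 ≈ 1.0577)
y*15 - 2 = (55/52)*15 - 2 = 825/52 - 2 = 721/52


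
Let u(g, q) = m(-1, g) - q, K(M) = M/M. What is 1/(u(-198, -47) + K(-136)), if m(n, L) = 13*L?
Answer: -1/2526 ≈ -0.00039588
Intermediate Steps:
K(M) = 1
u(g, q) = -q + 13*g (u(g, q) = 13*g - q = -q + 13*g)
1/(u(-198, -47) + K(-136)) = 1/((-1*(-47) + 13*(-198)) + 1) = 1/((47 - 2574) + 1) = 1/(-2527 + 1) = 1/(-2526) = -1/2526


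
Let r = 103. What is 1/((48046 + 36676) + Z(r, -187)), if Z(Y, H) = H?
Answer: 1/84535 ≈ 1.1829e-5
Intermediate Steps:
1/((48046 + 36676) + Z(r, -187)) = 1/((48046 + 36676) - 187) = 1/(84722 - 187) = 1/84535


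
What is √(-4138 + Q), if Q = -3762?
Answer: 10*I*√79 ≈ 88.882*I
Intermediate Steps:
√(-4138 + Q) = √(-4138 - 3762) = √(-7900) = 10*I*√79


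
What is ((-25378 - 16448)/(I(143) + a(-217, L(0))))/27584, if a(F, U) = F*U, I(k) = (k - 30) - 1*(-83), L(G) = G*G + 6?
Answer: 20913/15253952 ≈ 0.0013710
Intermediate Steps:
L(G) = 6 + G² (L(G) = G² + 6 = 6 + G²)
I(k) = 53 + k (I(k) = (-30 + k) + 83 = 53 + k)
((-25378 - 16448)/(I(143) + a(-217, L(0))))/27584 = ((-25378 - 16448)/((53 + 143) - 217*(6 + 0²)))/27584 = -41826/(196 - 217*(6 + 0))*(1/27584) = -41826/(196 - 217*6)*(1/27584) = -41826/(196 - 1302)*(1/27584) = -41826/(-1106)*(1/27584) = -41826*(-1/1106)*(1/27584) = (20913/553)*(1/27584) = 20913/15253952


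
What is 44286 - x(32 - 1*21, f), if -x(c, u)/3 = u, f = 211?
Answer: 44919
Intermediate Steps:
x(c, u) = -3*u
44286 - x(32 - 1*21, f) = 44286 - (-3)*211 = 44286 - 1*(-633) = 44286 + 633 = 44919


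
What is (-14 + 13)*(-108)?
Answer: 108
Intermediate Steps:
(-14 + 13)*(-108) = -1*(-108) = 108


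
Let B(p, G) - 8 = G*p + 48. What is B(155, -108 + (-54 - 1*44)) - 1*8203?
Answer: -40077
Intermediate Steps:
B(p, G) = 56 + G*p (B(p, G) = 8 + (G*p + 48) = 8 + (48 + G*p) = 56 + G*p)
B(155, -108 + (-54 - 1*44)) - 1*8203 = (56 + (-108 + (-54 - 1*44))*155) - 1*8203 = (56 + (-108 + (-54 - 44))*155) - 8203 = (56 + (-108 - 98)*155) - 8203 = (56 - 206*155) - 8203 = (56 - 31930) - 8203 = -31874 - 8203 = -40077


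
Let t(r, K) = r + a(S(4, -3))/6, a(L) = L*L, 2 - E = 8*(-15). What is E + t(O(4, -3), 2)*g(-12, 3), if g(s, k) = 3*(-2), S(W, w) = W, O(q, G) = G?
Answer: 124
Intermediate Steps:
E = 122 (E = 2 - 8*(-15) = 2 - 1*(-120) = 2 + 120 = 122)
g(s, k) = -6
a(L) = L²
t(r, K) = 8/3 + r (t(r, K) = r + 4²/6 = r + 16*(⅙) = r + 8/3 = 8/3 + r)
E + t(O(4, -3), 2)*g(-12, 3) = 122 + (8/3 - 3)*(-6) = 122 - ⅓*(-6) = 122 + 2 = 124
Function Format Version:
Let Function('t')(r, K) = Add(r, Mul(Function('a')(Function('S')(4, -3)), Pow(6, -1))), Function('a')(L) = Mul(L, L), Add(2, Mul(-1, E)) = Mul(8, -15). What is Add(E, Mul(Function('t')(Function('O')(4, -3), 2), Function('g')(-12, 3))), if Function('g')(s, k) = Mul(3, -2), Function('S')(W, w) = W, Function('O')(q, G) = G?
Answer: 124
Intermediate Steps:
E = 122 (E = Add(2, Mul(-1, Mul(8, -15))) = Add(2, Mul(-1, -120)) = Add(2, 120) = 122)
Function('g')(s, k) = -6
Function('a')(L) = Pow(L, 2)
Function('t')(r, K) = Add(Rational(8, 3), r) (Function('t')(r, K) = Add(r, Mul(Pow(4, 2), Pow(6, -1))) = Add(r, Mul(16, Rational(1, 6))) = Add(r, Rational(8, 3)) = Add(Rational(8, 3), r))
Add(E, Mul(Function('t')(Function('O')(4, -3), 2), Function('g')(-12, 3))) = Add(122, Mul(Add(Rational(8, 3), -3), -6)) = Add(122, Mul(Rational(-1, 3), -6)) = Add(122, 2) = 124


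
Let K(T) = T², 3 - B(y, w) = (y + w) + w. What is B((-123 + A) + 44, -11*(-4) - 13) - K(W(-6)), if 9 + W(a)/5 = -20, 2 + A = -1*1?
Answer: -21002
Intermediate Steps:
A = -3 (A = -2 - 1*1 = -2 - 1 = -3)
W(a) = -145 (W(a) = -45 + 5*(-20) = -45 - 100 = -145)
B(y, w) = 3 - y - 2*w (B(y, w) = 3 - ((y + w) + w) = 3 - ((w + y) + w) = 3 - (y + 2*w) = 3 + (-y - 2*w) = 3 - y - 2*w)
B((-123 + A) + 44, -11*(-4) - 13) - K(W(-6)) = (3 - ((-123 - 3) + 44) - 2*(-11*(-4) - 13)) - 1*(-145)² = (3 - (-126 + 44) - 2*(44 - 13)) - 1*21025 = (3 - 1*(-82) - 2*31) - 21025 = (3 + 82 - 62) - 21025 = 23 - 21025 = -21002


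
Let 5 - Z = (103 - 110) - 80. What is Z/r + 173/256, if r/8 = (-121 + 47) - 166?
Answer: 2411/3840 ≈ 0.62786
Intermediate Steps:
Z = 92 (Z = 5 - ((103 - 110) - 80) = 5 - (-7 - 80) = 5 - 1*(-87) = 5 + 87 = 92)
r = -1920 (r = 8*((-121 + 47) - 166) = 8*(-74 - 166) = 8*(-240) = -1920)
Z/r + 173/256 = 92/(-1920) + 173/256 = 92*(-1/1920) + 173*(1/256) = -23/480 + 173/256 = 2411/3840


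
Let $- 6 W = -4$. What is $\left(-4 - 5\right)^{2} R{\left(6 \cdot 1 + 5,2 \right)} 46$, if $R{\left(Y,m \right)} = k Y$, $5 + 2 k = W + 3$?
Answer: $-27324$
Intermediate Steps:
$W = \frac{2}{3}$ ($W = \left(- \frac{1}{6}\right) \left(-4\right) = \frac{2}{3} \approx 0.66667$)
$k = - \frac{2}{3}$ ($k = - \frac{5}{2} + \frac{\frac{2}{3} + 3}{2} = - \frac{5}{2} + \frac{1}{2} \cdot \frac{11}{3} = - \frac{5}{2} + \frac{11}{6} = - \frac{2}{3} \approx -0.66667$)
$R{\left(Y,m \right)} = - \frac{2 Y}{3}$
$\left(-4 - 5\right)^{2} R{\left(6 \cdot 1 + 5,2 \right)} 46 = \left(-4 - 5\right)^{2} \left(- \frac{2 \left(6 \cdot 1 + 5\right)}{3}\right) 46 = \left(-9\right)^{2} \left(- \frac{2 \left(6 + 5\right)}{3}\right) 46 = 81 \left(\left(- \frac{2}{3}\right) 11\right) 46 = 81 \left(- \frac{22}{3}\right) 46 = \left(-594\right) 46 = -27324$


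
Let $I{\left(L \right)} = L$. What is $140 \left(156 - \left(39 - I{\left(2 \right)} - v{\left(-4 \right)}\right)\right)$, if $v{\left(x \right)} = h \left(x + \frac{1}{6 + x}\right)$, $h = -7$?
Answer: $20090$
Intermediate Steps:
$v{\left(x \right)} = - 7 x - \frac{7}{6 + x}$ ($v{\left(x \right)} = - 7 \left(x + \frac{1}{6 + x}\right) = - 7 x - \frac{7}{6 + x}$)
$140 \left(156 - \left(39 - I{\left(2 \right)} - v{\left(-4 \right)}\right)\right) = 140 \left(156 - \left(37 - \frac{7 \left(-1 - \left(-4\right)^{2} - -24\right)}{6 - 4}\right)\right) = 140 \left(156 - \left(37 - \frac{7 \left(-1 - 16 + 24\right)}{2}\right)\right) = 140 \left(156 - \left(37 - \frac{49}{2}\right)\right) = 140 \left(156 + \left(\left(\frac{49}{2} + 2\right) - 39\right)\right) = 140 \left(156 + \left(\frac{53}{2} - 39\right)\right) = 140 \left(156 - \frac{25}{2}\right) = 140 \cdot \frac{287}{2} = 20090$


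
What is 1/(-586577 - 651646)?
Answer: -1/1238223 ≈ -8.0761e-7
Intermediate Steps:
1/(-586577 - 651646) = 1/(-1238223) = -1/1238223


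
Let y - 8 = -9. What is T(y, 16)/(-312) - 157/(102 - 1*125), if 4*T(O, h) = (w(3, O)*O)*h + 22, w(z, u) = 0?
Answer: 97715/14352 ≈ 6.8085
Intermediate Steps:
y = -1 (y = 8 - 9 = -1)
T(O, h) = 11/2 (T(O, h) = ((0*O)*h + 22)/4 = (0*h + 22)/4 = (0 + 22)/4 = (1/4)*22 = 11/2)
T(y, 16)/(-312) - 157/(102 - 1*125) = (11/2)/(-312) - 157/(102 - 1*125) = (11/2)*(-1/312) - 157/(102 - 125) = -11/624 - 157/(-23) = -11/624 - 157*(-1/23) = -11/624 + 157/23 = 97715/14352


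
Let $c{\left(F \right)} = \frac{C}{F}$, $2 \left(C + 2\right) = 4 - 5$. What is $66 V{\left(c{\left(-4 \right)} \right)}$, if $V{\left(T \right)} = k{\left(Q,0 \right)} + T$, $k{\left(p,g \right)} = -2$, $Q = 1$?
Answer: $- \frac{363}{4} \approx -90.75$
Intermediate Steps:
$C = - \frac{5}{2}$ ($C = -2 + \frac{4 - 5}{2} = -2 + \frac{1}{2} \left(-1\right) = -2 - \frac{1}{2} = - \frac{5}{2} \approx -2.5$)
$c{\left(F \right)} = - \frac{5}{2 F}$
$V{\left(T \right)} = -2 + T$
$66 V{\left(c{\left(-4 \right)} \right)} = 66 \left(-2 - \frac{5}{2 \left(-4\right)}\right) = 66 \left(-2 - - \frac{5}{8}\right) = 66 \left(-2 + \frac{5}{8}\right) = 66 \left(- \frac{11}{8}\right) = - \frac{363}{4}$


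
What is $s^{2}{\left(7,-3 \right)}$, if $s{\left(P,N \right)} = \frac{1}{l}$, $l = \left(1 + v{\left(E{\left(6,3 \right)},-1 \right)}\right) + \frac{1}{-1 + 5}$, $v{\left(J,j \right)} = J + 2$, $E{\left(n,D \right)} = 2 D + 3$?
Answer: $\frac{16}{2401} \approx 0.0066639$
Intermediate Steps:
$E{\left(n,D \right)} = 3 + 2 D$
$v{\left(J,j \right)} = 2 + J$
$l = \frac{49}{4}$ ($l = \left(1 + \left(2 + \left(3 + 2 \cdot 3\right)\right)\right) + \frac{1}{-1 + 5} = \left(1 + \left(2 + \left(3 + 6\right)\right)\right) + \frac{1}{4} = \left(1 + \left(2 + 9\right)\right) + \frac{1}{4} = \left(1 + 11\right) + \frac{1}{4} = 12 + \frac{1}{4} = \frac{49}{4} \approx 12.25$)
$s{\left(P,N \right)} = \frac{4}{49}$ ($s{\left(P,N \right)} = \frac{1}{\frac{49}{4}} = \frac{4}{49}$)
$s^{2}{\left(7,-3 \right)} = \left(\frac{4}{49}\right)^{2} = \frac{16}{2401}$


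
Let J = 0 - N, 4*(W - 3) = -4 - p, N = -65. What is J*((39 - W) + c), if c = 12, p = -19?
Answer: 11505/4 ≈ 2876.3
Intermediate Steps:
W = 27/4 (W = 3 + (-4 - 1*(-19))/4 = 3 + (-4 + 19)/4 = 3 + (¼)*15 = 3 + 15/4 = 27/4 ≈ 6.7500)
J = 65 (J = 0 - 1*(-65) = 0 + 65 = 65)
J*((39 - W) + c) = 65*((39 - 1*27/4) + 12) = 65*((39 - 27/4) + 12) = 65*(129/4 + 12) = 65*(177/4) = 11505/4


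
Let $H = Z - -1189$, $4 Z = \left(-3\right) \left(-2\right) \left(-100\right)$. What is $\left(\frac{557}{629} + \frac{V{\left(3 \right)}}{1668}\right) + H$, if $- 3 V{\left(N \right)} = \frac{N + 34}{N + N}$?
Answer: $\frac{19638314839}{18885096} \approx 1039.9$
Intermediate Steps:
$Z = -150$ ($Z = \frac{\left(-3\right) \left(-2\right) \left(-100\right)}{4} = \frac{6 \left(-100\right)}{4} = \frac{1}{4} \left(-600\right) = -150$)
$V{\left(N \right)} = - \frac{34 + N}{6 N}$ ($V{\left(N \right)} = - \frac{\left(N + 34\right) \frac{1}{N + N}}{3} = - \frac{\left(34 + N\right) \frac{1}{2 N}}{3} = - \frac{\frac{1}{2} \frac{1}{N} \left(34 + N\right)}{3} = - \frac{34 + N}{6 N}$)
$H = 1039$ ($H = -150 - -1189 = -150 + 1189 = 1039$)
$\left(\frac{557}{629} + \frac{V{\left(3 \right)}}{1668}\right) + H = \left(\frac{557}{629} + \frac{\frac{1}{6} \cdot \frac{1}{3} \left(-34 - 3\right)}{1668}\right) + 1039 = \left(557 \cdot \frac{1}{629} + \frac{1}{6} \cdot \frac{1}{3} \left(-34 - 3\right) \frac{1}{1668}\right) + 1039 = \left(\frac{557}{629} + \frac{1}{6} \cdot \frac{1}{3} \left(-37\right) \frac{1}{1668}\right) + 1039 = \left(\frac{557}{629} - \frac{37}{30024}\right) + 1039 = \frac{16700095}{18885096} + 1039 = \frac{19638314839}{18885096}$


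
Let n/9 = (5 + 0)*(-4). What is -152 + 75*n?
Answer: -13652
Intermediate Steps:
n = -180 (n = 9*((5 + 0)*(-4)) = 9*(5*(-4)) = 9*(-20) = -180)
-152 + 75*n = -152 + 75*(-180) = -152 - 13500 = -13652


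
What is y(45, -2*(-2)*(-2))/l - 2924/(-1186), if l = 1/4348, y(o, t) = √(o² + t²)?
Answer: 1462/593 + 4348*√2089 ≈ 1.9873e+5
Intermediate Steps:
l = 1/4348 ≈ 0.00022999
y(45, -2*(-2)*(-2))/l - 2924/(-1186) = √(45² + (-2*(-2)*(-2))²)/(1/4348) - 2924/(-1186) = √(2025 + (4*(-2))²)*4348 - 2924*(-1/1186) = √(2025 + (-8)²)*4348 + 1462/593 = √(2025 + 64)*4348 + 1462/593 = √2089*4348 + 1462/593 = 4348*√2089 + 1462/593 = 1462/593 + 4348*√2089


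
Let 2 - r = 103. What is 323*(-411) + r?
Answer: -132854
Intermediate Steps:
r = -101 (r = 2 - 1*103 = 2 - 103 = -101)
323*(-411) + r = 323*(-411) - 101 = -132753 - 101 = -132854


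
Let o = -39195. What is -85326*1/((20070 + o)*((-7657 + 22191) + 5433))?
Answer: 28442/127289625 ≈ 0.00022344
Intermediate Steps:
-85326*1/((20070 + o)*((-7657 + 22191) + 5433)) = -85326*1/((20070 - 39195)*((-7657 + 22191) + 5433)) = -85326*(-1/(19125*(14534 + 5433))) = -85326/((-19125*19967)) = -85326/(-381868875) = -85326*(-1/381868875) = 28442/127289625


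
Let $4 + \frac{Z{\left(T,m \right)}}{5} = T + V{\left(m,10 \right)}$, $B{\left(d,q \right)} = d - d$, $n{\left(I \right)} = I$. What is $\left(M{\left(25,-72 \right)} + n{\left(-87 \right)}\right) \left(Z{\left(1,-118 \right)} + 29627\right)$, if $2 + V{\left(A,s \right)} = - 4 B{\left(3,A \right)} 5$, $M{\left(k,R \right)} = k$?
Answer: $-1835324$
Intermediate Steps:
$B{\left(d,q \right)} = 0$
$V{\left(A,s \right)} = -2$ ($V{\left(A,s \right)} = -2 + \left(-4\right) 0 \cdot 5 = -2 + 0 \cdot 5 = -2 + 0 = -2$)
$Z{\left(T,m \right)} = -30 + 5 T$ ($Z{\left(T,m \right)} = -20 + 5 \left(T - 2\right) = -20 + 5 \left(-2 + T\right) = -20 + \left(-10 + 5 T\right) = -30 + 5 T$)
$\left(M{\left(25,-72 \right)} + n{\left(-87 \right)}\right) \left(Z{\left(1,-118 \right)} + 29627\right) = \left(25 - 87\right) \left(\left(-30 + 5 \cdot 1\right) + 29627\right) = - 62 \left(\left(-30 + 5\right) + 29627\right) = - 62 \left(-25 + 29627\right) = \left(-62\right) 29602 = -1835324$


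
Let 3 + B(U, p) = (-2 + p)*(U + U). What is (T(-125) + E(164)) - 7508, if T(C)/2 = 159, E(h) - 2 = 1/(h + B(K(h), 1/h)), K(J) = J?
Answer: -3543685/493 ≈ -7188.0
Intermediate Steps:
B(U, p) = -3 + 2*U*(-2 + p) (B(U, p) = -3 + (-2 + p)*(U + U) = -3 + (-2 + p)*(2*U) = -3 + 2*U*(-2 + p))
E(h) = 2 + 1/(-1 - 3*h) (E(h) = 2 + 1/(h + (-3 - 4*h + 2*h*(1/h))) = 2 + 1/(h + (-3 - 4*h + 2*h/h)) = 2 + 1/(h + (-3 - 4*h + 2)) = 2 + 1/(h + (-1 - 4*h)) = 2 + 1/(-1 - 3*h))
T(C) = 318 (T(C) = 2*159 = 318)
(T(-125) + E(164)) - 7508 = (318 + (1 + 6*164)/(1 + 3*164)) - 7508 = (318 + (1 + 984)/(1 + 492)) - 7508 = (318 + 985/493) - 7508 = 157759/493 - 7508 = -3543685/493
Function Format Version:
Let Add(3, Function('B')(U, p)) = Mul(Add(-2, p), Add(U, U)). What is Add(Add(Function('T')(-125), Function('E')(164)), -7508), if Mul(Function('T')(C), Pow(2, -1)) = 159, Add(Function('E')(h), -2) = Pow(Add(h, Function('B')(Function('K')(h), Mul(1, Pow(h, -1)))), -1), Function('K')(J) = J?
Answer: Rational(-3543685, 493) ≈ -7188.0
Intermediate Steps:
Function('B')(U, p) = Add(-3, Mul(2, U, Add(-2, p))) (Function('B')(U, p) = Add(-3, Mul(Add(-2, p), Add(U, U))) = Add(-3, Mul(Add(-2, p), Mul(2, U))) = Add(-3, Mul(2, U, Add(-2, p))))
Function('E')(h) = Add(2, Pow(Add(-1, Mul(-3, h)), -1)) (Function('E')(h) = Add(2, Pow(Add(h, Add(-3, Mul(-4, h), Mul(2, h, Mul(1, Pow(h, -1))))), -1)) = Add(2, Pow(Add(h, Add(-3, Mul(-4, h), Mul(2, h, Pow(h, -1)))), -1)) = Add(2, Pow(Add(h, Add(-3, Mul(-4, h), 2)), -1)) = Add(2, Pow(Add(h, Add(-1, Mul(-4, h))), -1)) = Add(2, Pow(Add(-1, Mul(-3, h)), -1)))
Function('T')(C) = 318 (Function('T')(C) = Mul(2, 159) = 318)
Add(Add(Function('T')(-125), Function('E')(164)), -7508) = Add(Add(318, Mul(Pow(Add(1, Mul(3, 164)), -1), Add(1, Mul(6, 164)))), -7508) = Add(Add(318, Mul(Pow(Add(1, 492), -1), Add(1, 984))), -7508) = Add(Add(318, Mul(Pow(493, -1), 985)), -7508) = Add(Add(318, Mul(Rational(1, 493), 985)), -7508) = Add(Add(318, Rational(985, 493)), -7508) = Add(Rational(157759, 493), -7508) = Rational(-3543685, 493)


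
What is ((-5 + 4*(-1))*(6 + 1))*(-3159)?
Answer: 199017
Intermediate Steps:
((-5 + 4*(-1))*(6 + 1))*(-3159) = ((-5 - 4)*7)*(-3159) = -9*7*(-3159) = -63*(-3159) = 199017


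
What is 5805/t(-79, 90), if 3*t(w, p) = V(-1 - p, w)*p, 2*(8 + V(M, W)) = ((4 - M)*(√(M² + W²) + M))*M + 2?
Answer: -43492221/66635651327 - 477945*√14522/66635651327 ≈ -0.0015170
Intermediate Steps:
V(M, W) = -7 + M*(4 - M)*(M + √(M² + W²))/2 (V(M, W) = -8 + (((4 - M)*(√(M² + W²) + M))*M + 2)/2 = -8 + (((4 - M)*(M + √(M² + W²)))*M + 2)/2 = -8 + (M*(4 - M)*(M + √(M² + W²)) + 2)/2 = -8 + (2 + M*(4 - M)*(M + √(M² + W²)))/2 = -8 + (1 + M*(4 - M)*(M + √(M² + W²))/2) = -7 + M*(4 - M)*(M + √(M² + W²))/2)
t(w, p) = p*(-7 + 2*(-1 - p)² - (-1 - p)³/2 + 2*√(w² + (-1 - p)²)*(-1 - p) - (-1 - p)²*√(w² + (-1 - p)²)/2)/3 (t(w, p) = ((-7 + 2*(-1 - p)² - (-1 - p)³/2 + 2*(-1 - p)*√((-1 - p)² + w²) - (-1 - p)²*√((-1 - p)² + w²)/2)*p)/3 = ((-7 + 2*(-1 - p)² - (-1 - p)³/2 + 2*(-1 - p)*√(w² + (-1 - p)²) - (-1 - p)²*√(w² + (-1 - p)²)/2)*p)/3 = ((-7 + 2*(-1 - p)² - (-1 - p)³/2 + 2*√(w² + (-1 - p)²)*(-1 - p) - (-1 - p)²*√(w² + (-1 - p)²)/2)*p)/3 = (p*(-7 + 2*(-1 - p)² - (-1 - p)³/2 + 2*√(w² + (-1 - p)²)*(-1 - p) - (-1 - p)²*√(w² + (-1 - p)²)/2))/3 = p*(-7 + 2*(-1 - p)² - (-1 - p)³/2 + 2*√(w² + (-1 - p)²)*(-1 - p) - (-1 - p)²*√(w² + (-1 - p)²)/2)/3)
5805/t(-79, 90) = 5805/((-⅙*90*(14 - (1 + 90)³ - 4*(1 + 90)² + (1 + 90)²*√((-79)² + (1 + 90)²) + 4*√((-79)² + (1 + 90)²)*(1 + 90)))) = 5805/((-⅙*90*(14 - 1*91³ - 4*91² + 91²*√(6241 + 91²) + 4*√(6241 + 91²)*91))) = 5805/((-⅙*90*(14 - 1*753571 - 4*8281 + 8281*√(6241 + 8281) + 4*√(6241 + 8281)*91))) = 5805/((-⅙*90*(14 - 753571 - 33124 + 8281*√14522 + 4*√14522*91))) = 5805/((-⅙*90*(14 - 753571 - 33124 + 8281*√14522 + 364*√14522))) = 5805/((-⅙*90*(-786681 + 8645*√14522))) = 5805/(11800215 - 129675*√14522)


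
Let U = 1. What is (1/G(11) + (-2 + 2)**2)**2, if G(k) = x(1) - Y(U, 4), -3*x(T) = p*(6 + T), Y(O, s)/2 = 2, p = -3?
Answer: 1/9 ≈ 0.11111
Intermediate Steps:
Y(O, s) = 4 (Y(O, s) = 2*2 = 4)
x(T) = 6 + T (x(T) = -(-1)*(6 + T) = -(-18 - 3*T)/3 = 6 + T)
G(k) = 3 (G(k) = (6 + 1) - 1*4 = 7 - 4 = 3)
(1/G(11) + (-2 + 2)**2)**2 = (1/3 + (-2 + 2)**2)**2 = (1/3 + 0**2)**2 = (1/3 + 0)**2 = (1/3)**2 = 1/9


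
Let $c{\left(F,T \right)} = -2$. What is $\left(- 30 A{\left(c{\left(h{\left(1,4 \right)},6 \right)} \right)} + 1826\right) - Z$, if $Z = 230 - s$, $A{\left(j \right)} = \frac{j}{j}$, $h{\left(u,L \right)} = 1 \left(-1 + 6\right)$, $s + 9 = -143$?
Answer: $1414$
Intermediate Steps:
$s = -152$ ($s = -9 - 143 = -152$)
$h{\left(u,L \right)} = 5$ ($h{\left(u,L \right)} = 1 \cdot 5 = 5$)
$A{\left(j \right)} = 1$
$Z = 382$ ($Z = 230 - -152 = 230 + 152 = 382$)
$\left(- 30 A{\left(c{\left(h{\left(1,4 \right)},6 \right)} \right)} + 1826\right) - Z = \left(\left(-30\right) 1 + 1826\right) - 382 = \left(-30 + 1826\right) - 382 = 1796 - 382 = 1414$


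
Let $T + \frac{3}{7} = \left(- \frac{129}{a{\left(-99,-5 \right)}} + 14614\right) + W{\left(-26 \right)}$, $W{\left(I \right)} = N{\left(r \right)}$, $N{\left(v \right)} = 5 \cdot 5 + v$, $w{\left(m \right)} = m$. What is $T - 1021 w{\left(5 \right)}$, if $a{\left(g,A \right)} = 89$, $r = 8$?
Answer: $\frac{5943496}{623} \approx 9540.1$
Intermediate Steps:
$N{\left(v \right)} = 25 + v$
$W{\left(I \right)} = 33$ ($W{\left(I \right)} = 25 + 8 = 33$)
$T = \frac{9123911}{623}$ ($T = - \frac{3}{7} + \left(\left(- \frac{129}{89} + 14614\right) + 33\right) = - \frac{3}{7} + \left(\frac{1300517}{89} + 33\right) = - \frac{3}{7} + \frac{1303454}{89} = \frac{9123911}{623} \approx 14645.0$)
$T - 1021 w{\left(5 \right)} = \frac{9123911}{623} - 1021 \cdot 5 = \frac{9123911}{623} - 5105 = \frac{5943496}{623}$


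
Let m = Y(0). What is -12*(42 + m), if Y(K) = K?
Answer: -504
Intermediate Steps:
m = 0
-12*(42 + m) = -12*(42 + 0) = -12*42 = -504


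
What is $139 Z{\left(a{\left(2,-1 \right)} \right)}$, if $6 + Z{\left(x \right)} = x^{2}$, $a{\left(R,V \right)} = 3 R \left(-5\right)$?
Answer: $124266$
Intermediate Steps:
$a{\left(R,V \right)} = - 15 R$
$Z{\left(x \right)} = -6 + x^{2}$
$139 Z{\left(a{\left(2,-1 \right)} \right)} = 139 \left(-6 + \left(\left(-15\right) 2\right)^{2}\right) = 139 \left(-6 + \left(-30\right)^{2}\right) = 139 \left(-6 + 900\right) = 139 \cdot 894 = 124266$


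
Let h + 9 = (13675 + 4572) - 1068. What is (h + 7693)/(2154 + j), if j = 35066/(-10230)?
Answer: 127174245/11000177 ≈ 11.561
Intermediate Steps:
j = -17533/5115 (j = 35066*(-1/10230) = -17533/5115 ≈ -3.4278)
h = 17170 (h = -9 + ((13675 + 4572) - 1068) = -9 + (18247 - 1068) = -9 + 17179 = 17170)
(h + 7693)/(2154 + j) = (17170 + 7693)/(2154 - 17533/5115) = 24863/(11000177/5115) = 24863*(5115/11000177) = 127174245/11000177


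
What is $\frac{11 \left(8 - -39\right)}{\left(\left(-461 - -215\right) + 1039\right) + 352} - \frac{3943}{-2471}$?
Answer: $\frac{5792242}{2829295} \approx 2.0472$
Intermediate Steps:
$\frac{11 \left(8 - -39\right)}{\left(\left(-461 - -215\right) + 1039\right) + 352} - \frac{3943}{-2471} = \frac{11 \left(8 + 39\right)}{\left(\left(-461 + 215\right) + 1039\right) + 352} - - \frac{3943}{2471} = \frac{11 \cdot 47}{\left(-246 + 1039\right) + 352} + \frac{3943}{2471} = \frac{517}{793 + 352} + \frac{3943}{2471} = \frac{517}{1145} + \frac{3943}{2471} = \frac{5792242}{2829295}$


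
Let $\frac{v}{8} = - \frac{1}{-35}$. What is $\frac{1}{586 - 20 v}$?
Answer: $\frac{7}{4070} \approx 0.0017199$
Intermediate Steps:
$v = \frac{8}{35}$ ($v = 8 \left(- \frac{1}{-35}\right) = 8 \left(\left(-1\right) \left(- \frac{1}{35}\right)\right) = 8 \cdot \frac{1}{35} = \frac{8}{35} \approx 0.22857$)
$\frac{1}{586 - 20 v} = \frac{1}{586 - \frac{32}{7}} = \frac{1}{\frac{4070}{7}} = \frac{7}{4070}$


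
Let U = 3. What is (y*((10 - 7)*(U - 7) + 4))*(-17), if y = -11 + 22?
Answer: 1496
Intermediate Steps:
y = 11
(y*((10 - 7)*(U - 7) + 4))*(-17) = (11*((10 - 7)*(3 - 7) + 4))*(-17) = (11*(3*(-4) + 4))*(-17) = (11*(-12 + 4))*(-17) = (11*(-8))*(-17) = -88*(-17) = 1496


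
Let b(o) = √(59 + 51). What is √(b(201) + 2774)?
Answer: √(2774 + √110) ≈ 52.768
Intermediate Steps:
b(o) = √110
√(b(201) + 2774) = √(√110 + 2774) = √(2774 + √110)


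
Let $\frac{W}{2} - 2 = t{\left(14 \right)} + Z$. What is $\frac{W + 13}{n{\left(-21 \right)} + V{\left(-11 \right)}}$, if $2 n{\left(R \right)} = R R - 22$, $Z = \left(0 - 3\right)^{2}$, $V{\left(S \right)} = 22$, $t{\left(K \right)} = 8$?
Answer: $\frac{102}{463} \approx 0.2203$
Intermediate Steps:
$Z = 9$ ($Z = \left(-3\right)^{2} = 9$)
$n{\left(R \right)} = -11 + \frac{R^{2}}{2}$ ($n{\left(R \right)} = \frac{R R - 22}{2} = \frac{R^{2} - 22}{2} = \frac{-22 + R^{2}}{2} = -11 + \frac{R^{2}}{2}$)
$W = 38$ ($W = 4 + 2 \left(8 + 9\right) = 4 + 2 \cdot 17 = 4 + 34 = 38$)
$\frac{W + 13}{n{\left(-21 \right)} + V{\left(-11 \right)}} = \frac{38 + 13}{\left(-11 + \frac{\left(-21\right)^{2}}{2}\right) + 22} = \frac{51}{\left(-11 + \frac{1}{2} \cdot 441\right) + 22} = \frac{51}{\left(-11 + \frac{441}{2}\right) + 22} = \frac{51}{\frac{419}{2} + 22} = \frac{51}{\frac{463}{2}} = 51 \cdot \frac{2}{463} = \frac{102}{463}$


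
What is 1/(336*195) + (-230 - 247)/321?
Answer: -10417573/7010640 ≈ -1.4860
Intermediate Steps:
1/(336*195) + (-230 - 247)/321 = (1/336)*(1/195) - 477*1/321 = 1/65520 - 159/107 = -10417573/7010640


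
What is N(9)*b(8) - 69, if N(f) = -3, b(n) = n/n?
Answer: -72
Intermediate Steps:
b(n) = 1
N(9)*b(8) - 69 = -3*1 - 69 = -3 - 69 = -72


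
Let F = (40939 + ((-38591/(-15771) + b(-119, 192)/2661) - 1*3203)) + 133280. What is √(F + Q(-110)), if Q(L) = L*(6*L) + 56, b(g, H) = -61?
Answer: 2*√27031931021196787/666137 ≈ 493.63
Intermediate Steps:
Q(L) = 56 + 6*L² (Q(L) = 6*L² + 56 = 56 + 6*L²)
F = 113921699932/666137 (F = (40939 + ((-38591/(-15771) - 61/2661) - 1*3203)) + 133280 = (40939 + ((-38591*(-1/15771) - 61*1/2661) - 3203)) + 133280 = (40939 + ((5513/2253 - 61/2661) - 3203)) + 133280 = (40939 + (1614740/666137 - 3203)) + 133280 = (40939 - 2132022071/666137) + 133280 = 25138960572/666137 + 133280 = 113921699932/666137 ≈ 1.7102e+5)
√(F + Q(-110)) = √(113921699932/666137 + (56 + 6*(-110)²)) = √(113921699932/666137 + (56 + 6*12100)) = √(113921699932/666137 + (56 + 72600)) = √(113921699932/666137 + 72656) = √(162320549804/666137) = 2*√27031931021196787/666137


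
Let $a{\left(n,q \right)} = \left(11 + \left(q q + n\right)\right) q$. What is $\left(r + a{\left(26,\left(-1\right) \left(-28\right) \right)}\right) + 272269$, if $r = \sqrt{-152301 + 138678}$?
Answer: $295257 + i \sqrt{13623} \approx 2.9526 \cdot 10^{5} + 116.72 i$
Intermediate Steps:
$a{\left(n,q \right)} = q \left(11 + n + q^{2}\right)$ ($a{\left(n,q \right)} = \left(11 + \left(q^{2} + n\right)\right) q = \left(11 + \left(n + q^{2}\right)\right) q = \left(11 + n + q^{2}\right) q = q \left(11 + n + q^{2}\right)$)
$r = i \sqrt{13623}$ ($r = \sqrt{-13623} = i \sqrt{13623} \approx 116.72 i$)
$\left(r + a{\left(26,\left(-1\right) \left(-28\right) \right)}\right) + 272269 = \left(i \sqrt{13623} + \left(-1\right) \left(-28\right) \left(11 + 26 + \left(\left(-1\right) \left(-28\right)\right)^{2}\right)\right) + 272269 = \left(i \sqrt{13623} + 28 \left(11 + 26 + 28^{2}\right)\right) + 272269 = \left(i \sqrt{13623} + 28 \left(11 + 26 + 784\right)\right) + 272269 = \left(i \sqrt{13623} + 28 \cdot 821\right) + 272269 = \left(i \sqrt{13623} + 22988\right) + 272269 = \left(22988 + i \sqrt{13623}\right) + 272269 = 295257 + i \sqrt{13623}$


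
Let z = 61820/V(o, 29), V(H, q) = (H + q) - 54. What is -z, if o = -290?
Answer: 12364/63 ≈ 196.25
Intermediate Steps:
V(H, q) = -54 + H + q
z = -12364/63 (z = 61820/(-54 - 290 + 29) = 61820/(-315) = 61820*(-1/315) = -12364/63 ≈ -196.25)
-z = -1*(-12364/63) = 12364/63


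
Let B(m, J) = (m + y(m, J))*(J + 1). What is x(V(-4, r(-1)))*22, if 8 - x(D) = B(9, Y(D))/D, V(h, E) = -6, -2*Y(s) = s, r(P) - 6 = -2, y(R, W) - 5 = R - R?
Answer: 1144/3 ≈ 381.33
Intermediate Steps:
y(R, W) = 5 (y(R, W) = 5 + (R - R) = 5 + 0 = 5)
r(P) = 4 (r(P) = 6 - 2 = 4)
Y(s) = -s/2
B(m, J) = (1 + J)*(5 + m) (B(m, J) = (m + 5)*(J + 1) = (5 + m)*(1 + J) = (1 + J)*(5 + m))
x(D) = 8 - (14 - 7*D)/D (x(D) = 8 - (5 + 9 + 5*(-D/2) - D/2*9)/D = 8 - (5 + 9 - 5*D/2 - 9*D/2)/D = 8 - (14 - 7*D)/D)
x(V(-4, r(-1)))*22 = (15 - 14/(-6))*22 = (15 - 14*(-⅙))*22 = (15 + 7/3)*22 = (52/3)*22 = 1144/3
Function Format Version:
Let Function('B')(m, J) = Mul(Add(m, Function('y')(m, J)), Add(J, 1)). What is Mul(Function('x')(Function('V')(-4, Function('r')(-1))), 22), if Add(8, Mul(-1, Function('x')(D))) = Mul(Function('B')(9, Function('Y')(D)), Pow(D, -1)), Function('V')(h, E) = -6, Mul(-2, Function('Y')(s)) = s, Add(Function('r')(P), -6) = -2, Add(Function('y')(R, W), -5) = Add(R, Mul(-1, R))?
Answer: Rational(1144, 3) ≈ 381.33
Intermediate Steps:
Function('y')(R, W) = 5 (Function('y')(R, W) = Add(5, Add(R, Mul(-1, R))) = Add(5, 0) = 5)
Function('r')(P) = 4 (Function('r')(P) = Add(6, -2) = 4)
Function('Y')(s) = Mul(Rational(-1, 2), s)
Function('B')(m, J) = Mul(Add(1, J), Add(5, m)) (Function('B')(m, J) = Mul(Add(m, 5), Add(J, 1)) = Mul(Add(5, m), Add(1, J)) = Mul(Add(1, J), Add(5, m)))
Function('x')(D) = Add(8, Mul(-1, Pow(D, -1), Add(14, Mul(-7, D)))) (Function('x')(D) = Add(8, Mul(-1, Mul(Add(5, 9, Mul(5, Mul(Rational(-1, 2), D)), Mul(Mul(Rational(-1, 2), D), 9)), Pow(D, -1)))) = Add(8, Mul(-1, Mul(Add(5, 9, Mul(Rational(-5, 2), D), Mul(Rational(-9, 2), D)), Pow(D, -1)))) = Add(8, Mul(-1, Mul(Add(14, Mul(-7, D)), Pow(D, -1)))) = Add(8, Mul(-1, Mul(Pow(D, -1), Add(14, Mul(-7, D))))) = Add(8, Mul(-1, Pow(D, -1), Add(14, Mul(-7, D)))))
Mul(Function('x')(Function('V')(-4, Function('r')(-1))), 22) = Mul(Add(15, Mul(-14, Pow(-6, -1))), 22) = Mul(Add(15, Mul(-14, Rational(-1, 6))), 22) = Mul(Add(15, Rational(7, 3)), 22) = Mul(Rational(52, 3), 22) = Rational(1144, 3)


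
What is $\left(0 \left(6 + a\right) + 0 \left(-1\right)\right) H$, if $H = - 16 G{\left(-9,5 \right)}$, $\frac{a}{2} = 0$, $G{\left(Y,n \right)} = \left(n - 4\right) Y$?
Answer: $0$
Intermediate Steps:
$G{\left(Y,n \right)} = Y \left(-4 + n\right)$ ($G{\left(Y,n \right)} = \left(-4 + n\right) Y = Y \left(-4 + n\right)$)
$a = 0$ ($a = 2 \cdot 0 = 0$)
$H = 144$ ($H = - 16 \left(- 9 \left(-4 + 5\right)\right) = - 16 \left(\left(-9\right) 1\right) = \left(-16\right) \left(-9\right) = 144$)
$\left(0 \left(6 + a\right) + 0 \left(-1\right)\right) H = \left(0 \left(6 + 0\right) + 0 \left(-1\right)\right) 144 = \left(0 \cdot 6 + 0\right) 144 = \left(0 + 0\right) 144 = 0 \cdot 144 = 0$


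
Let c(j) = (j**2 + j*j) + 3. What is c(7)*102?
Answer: 10302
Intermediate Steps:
c(j) = 3 + 2*j**2 (c(j) = (j**2 + j**2) + 3 = 2*j**2 + 3 = 3 + 2*j**2)
c(7)*102 = (3 + 2*7**2)*102 = (3 + 2*49)*102 = (3 + 98)*102 = 101*102 = 10302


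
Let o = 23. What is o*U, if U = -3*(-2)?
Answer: 138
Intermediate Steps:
U = 6
o*U = 23*6 = 138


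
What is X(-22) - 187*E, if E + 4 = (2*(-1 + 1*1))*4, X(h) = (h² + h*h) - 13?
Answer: 1703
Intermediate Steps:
X(h) = -13 + 2*h² (X(h) = (h² + h²) - 13 = 2*h² - 13 = -13 + 2*h²)
E = -4 (E = -4 + (2*(-1 + 1*1))*4 = -4 + (2*(-1 + 1))*4 = -4 + (2*0)*4 = -4 + 0*4 = -4 + 0 = -4)
X(-22) - 187*E = (-13 + 2*(-22)²) - 187*(-4) = (-13 + 2*484) + 748 = (-13 + 968) + 748 = 955 + 748 = 1703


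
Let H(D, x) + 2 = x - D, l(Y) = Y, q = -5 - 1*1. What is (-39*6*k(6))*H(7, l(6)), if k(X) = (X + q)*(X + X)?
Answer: 0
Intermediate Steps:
q = -6 (q = -5 - 1 = -6)
k(X) = 2*X*(-6 + X) (k(X) = (X - 6)*(X + X) = (-6 + X)*(2*X) = 2*X*(-6 + X))
H(D, x) = -2 + x - D (H(D, x) = -2 + (x - D) = -2 + x - D)
(-39*6*k(6))*H(7, l(6)) = (-39*6*(2*6*(-6 + 6)))*(-2 + 6 - 1*7) = (-39*6*(2*6*0))*(-2 + 6 - 7) = -39*6*0*(-3) = -0*(-3) = -39*0*(-3) = 0*(-3) = 0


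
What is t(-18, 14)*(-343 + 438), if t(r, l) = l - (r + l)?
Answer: 1710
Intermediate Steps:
t(r, l) = -r (t(r, l) = l - (l + r) = l + (-l - r) = -r)
t(-18, 14)*(-343 + 438) = (-1*(-18))*(-343 + 438) = 18*95 = 1710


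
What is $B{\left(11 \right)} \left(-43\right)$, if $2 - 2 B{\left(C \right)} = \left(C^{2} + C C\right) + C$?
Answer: $\frac{10793}{2} \approx 5396.5$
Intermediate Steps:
$B{\left(C \right)} = 1 - C^{2} - \frac{C}{2}$ ($B{\left(C \right)} = 1 - \frac{\left(C^{2} + C C\right) + C}{2} = 1 - \frac{\left(C^{2} + C^{2}\right) + C}{2} = 1 - \frac{2 C^{2} + C}{2} = 1 - \frac{C + 2 C^{2}}{2} = 1 - \left(C^{2} + \frac{C}{2}\right) = 1 - C^{2} - \frac{C}{2}$)
$B{\left(11 \right)} \left(-43\right) = \left(1 - 11^{2} - \frac{11}{2}\right) \left(-43\right) = \left(1 - 121 - \frac{11}{2}\right) \left(-43\right) = \left(- \frac{251}{2}\right) \left(-43\right) = \frac{10793}{2}$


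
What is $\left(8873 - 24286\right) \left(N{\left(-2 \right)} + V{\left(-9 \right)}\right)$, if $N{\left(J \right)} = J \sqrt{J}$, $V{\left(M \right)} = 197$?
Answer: $-3036361 + 30826 i \sqrt{2} \approx -3.0364 \cdot 10^{6} + 43595.0 i$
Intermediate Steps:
$N{\left(J \right)} = J^{\frac{3}{2}}$
$\left(8873 - 24286\right) \left(N{\left(-2 \right)} + V{\left(-9 \right)}\right) = \left(8873 - 24286\right) \left(\left(-2\right)^{\frac{3}{2}} + 197\right) = - 15413 \left(- 2 i \sqrt{2} + 197\right) = - 15413 \left(197 - 2 i \sqrt{2}\right) = -3036361 + 30826 i \sqrt{2}$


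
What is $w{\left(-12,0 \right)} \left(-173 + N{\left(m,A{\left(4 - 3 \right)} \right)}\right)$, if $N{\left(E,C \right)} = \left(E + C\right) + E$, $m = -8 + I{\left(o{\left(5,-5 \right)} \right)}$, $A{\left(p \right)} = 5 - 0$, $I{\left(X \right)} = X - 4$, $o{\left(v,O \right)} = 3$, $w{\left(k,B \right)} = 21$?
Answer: $-3906$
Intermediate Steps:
$I{\left(X \right)} = -4 + X$
$A{\left(p \right)} = 5$ ($A{\left(p \right)} = 5 + 0 = 5$)
$m = -9$ ($m = -8 + \left(-4 + 3\right) = -8 - 1 = -9$)
$N{\left(E,C \right)} = C + 2 E$ ($N{\left(E,C \right)} = \left(C + E\right) + E = C + 2 E$)
$w{\left(-12,0 \right)} \left(-173 + N{\left(m,A{\left(4 - 3 \right)} \right)}\right) = 21 \left(-173 + \left(5 + 2 \left(-9\right)\right)\right) = 21 \left(-173 + \left(5 - 18\right)\right) = 21 \left(-173 - 13\right) = 21 \left(-186\right) = -3906$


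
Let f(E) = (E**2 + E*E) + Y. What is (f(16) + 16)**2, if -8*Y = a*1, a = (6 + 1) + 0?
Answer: 17783089/64 ≈ 2.7786e+5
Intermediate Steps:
a = 7 (a = 7 + 0 = 7)
Y = -7/8 ≈ -0.87500
f(E) = -7/8 + 2*E**2 (f(E) = (E**2 + E*E) - 7/8 = (E**2 + E**2) - 7/8 = 2*E**2 - 7/8 = -7/8 + 2*E**2)
(f(16) + 16)**2 = ((-7/8 + 2*16**2) + 16)**2 = ((-7/8 + 2*256) + 16)**2 = ((-7/8 + 512) + 16)**2 = (4089/8 + 16)**2 = (4217/8)**2 = 17783089/64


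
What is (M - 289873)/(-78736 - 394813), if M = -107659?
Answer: 397532/473549 ≈ 0.83947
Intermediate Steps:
(M - 289873)/(-78736 - 394813) = (-107659 - 289873)/(-78736 - 394813) = -397532/(-473549) = -397532*(-1/473549) = 397532/473549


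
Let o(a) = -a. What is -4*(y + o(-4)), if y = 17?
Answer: -84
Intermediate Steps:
-4*(y + o(-4)) = -4*(17 - 1*(-4)) = -4*(17 + 4) = -4*21 = -84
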